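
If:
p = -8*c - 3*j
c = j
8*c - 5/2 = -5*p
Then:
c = -5/94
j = -5/94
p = 55/94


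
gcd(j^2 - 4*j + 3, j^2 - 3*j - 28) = 1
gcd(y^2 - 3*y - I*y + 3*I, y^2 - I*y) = y - I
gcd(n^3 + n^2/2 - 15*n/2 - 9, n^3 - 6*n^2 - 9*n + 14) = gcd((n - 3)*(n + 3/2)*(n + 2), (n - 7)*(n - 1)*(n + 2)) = n + 2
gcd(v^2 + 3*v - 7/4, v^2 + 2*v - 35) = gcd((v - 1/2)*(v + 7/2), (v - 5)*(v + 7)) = 1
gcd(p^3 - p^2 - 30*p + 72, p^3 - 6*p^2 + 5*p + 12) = p^2 - 7*p + 12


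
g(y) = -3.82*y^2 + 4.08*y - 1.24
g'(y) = 4.08 - 7.64*y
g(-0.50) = -4.24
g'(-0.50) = 7.90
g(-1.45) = -15.19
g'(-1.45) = 15.16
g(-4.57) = -99.67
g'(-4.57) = 38.99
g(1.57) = -4.25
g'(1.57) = -7.91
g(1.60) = -4.49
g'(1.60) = -8.14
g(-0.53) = -4.48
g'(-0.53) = 8.13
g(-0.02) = -1.32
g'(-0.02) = 4.23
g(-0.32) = -2.94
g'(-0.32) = 6.52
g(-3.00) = -47.86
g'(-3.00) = 27.00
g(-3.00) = -47.86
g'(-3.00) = 27.00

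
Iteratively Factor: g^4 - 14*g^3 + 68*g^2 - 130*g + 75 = (g - 3)*(g^3 - 11*g^2 + 35*g - 25) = (g - 3)*(g - 1)*(g^2 - 10*g + 25) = (g - 5)*(g - 3)*(g - 1)*(g - 5)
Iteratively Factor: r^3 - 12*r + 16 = (r - 2)*(r^2 + 2*r - 8) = (r - 2)*(r + 4)*(r - 2)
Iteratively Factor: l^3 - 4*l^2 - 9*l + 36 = (l - 3)*(l^2 - l - 12) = (l - 4)*(l - 3)*(l + 3)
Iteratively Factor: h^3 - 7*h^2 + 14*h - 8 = (h - 4)*(h^2 - 3*h + 2) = (h - 4)*(h - 1)*(h - 2)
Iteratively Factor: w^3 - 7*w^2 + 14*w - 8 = (w - 4)*(w^2 - 3*w + 2) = (w - 4)*(w - 2)*(w - 1)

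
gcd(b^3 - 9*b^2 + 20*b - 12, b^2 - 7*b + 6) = b^2 - 7*b + 6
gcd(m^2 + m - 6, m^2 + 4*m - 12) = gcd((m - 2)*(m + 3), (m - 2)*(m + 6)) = m - 2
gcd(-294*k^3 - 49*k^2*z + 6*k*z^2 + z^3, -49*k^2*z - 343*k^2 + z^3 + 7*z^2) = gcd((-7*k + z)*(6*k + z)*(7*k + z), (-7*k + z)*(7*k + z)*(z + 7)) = -49*k^2 + z^2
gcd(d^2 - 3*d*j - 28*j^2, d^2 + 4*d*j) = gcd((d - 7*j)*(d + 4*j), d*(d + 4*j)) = d + 4*j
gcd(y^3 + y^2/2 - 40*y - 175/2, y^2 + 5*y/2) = y + 5/2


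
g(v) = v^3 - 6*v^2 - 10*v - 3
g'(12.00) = 278.00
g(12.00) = 741.00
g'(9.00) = 125.00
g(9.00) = 150.00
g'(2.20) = -21.88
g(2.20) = -43.39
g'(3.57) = -14.61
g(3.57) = -69.67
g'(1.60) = -21.52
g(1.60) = -30.26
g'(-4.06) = 88.17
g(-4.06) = -128.23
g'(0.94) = -18.63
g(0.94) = -16.87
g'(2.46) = -21.37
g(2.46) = -49.02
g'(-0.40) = -4.72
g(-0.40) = -0.02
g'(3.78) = -12.49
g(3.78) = -72.52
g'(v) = 3*v^2 - 12*v - 10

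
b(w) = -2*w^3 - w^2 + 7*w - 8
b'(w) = -6*w^2 - 2*w + 7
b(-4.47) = 119.36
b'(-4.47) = -103.95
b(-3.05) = 18.09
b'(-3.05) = -42.72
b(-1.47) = -14.10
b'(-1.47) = -3.03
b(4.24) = -148.75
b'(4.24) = -109.35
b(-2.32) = -4.65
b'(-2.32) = -20.65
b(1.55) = -7.00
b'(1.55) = -10.52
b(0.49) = -5.05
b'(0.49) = 4.58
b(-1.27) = -14.41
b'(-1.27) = -0.14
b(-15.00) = 6412.00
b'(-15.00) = -1313.00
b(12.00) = -3524.00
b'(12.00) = -881.00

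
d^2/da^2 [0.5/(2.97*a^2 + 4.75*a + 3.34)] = (-8.8209*a^2 - 14.1075*a + 0.5*(5.94*a + 4.75)*(11.88*a + 9.5) - 9.9198)/(2.97*a^2 + 4.75*a + 3.34)^3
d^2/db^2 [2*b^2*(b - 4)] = 12*b - 16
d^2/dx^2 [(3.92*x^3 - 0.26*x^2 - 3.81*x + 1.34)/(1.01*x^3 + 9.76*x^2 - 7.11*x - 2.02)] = (-77.814036*x^6 + 145.579986000001*x^5 - 124.173036*x^4 - 61.851318*x^3 + 921.900348000001*x^2 - 896.2398*x + 295.63452)/(1.030301*x^9 + 29.868528*x^8 + 266.871795*x^7 + 503.007154*x^6 - 1998.145857*x^5 + 989.939364*x^4 + 493.988613*x^3 - 186.871614*x^2 - 87.034932*x - 8.242408)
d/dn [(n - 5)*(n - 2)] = 2*n - 7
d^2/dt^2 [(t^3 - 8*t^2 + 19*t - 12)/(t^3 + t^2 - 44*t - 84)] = 18*(-t^6 + 21*t^5 - 63*t^4 - 253*t^3 + 2244*t^2 + 2724*t - 16768)/(t^9 + 3*t^8 - 129*t^7 - 515*t^6 + 5172*t^5 + 27732*t^4 - 41840*t^3 - 466704*t^2 - 931392*t - 592704)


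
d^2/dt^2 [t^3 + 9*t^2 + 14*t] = 6*t + 18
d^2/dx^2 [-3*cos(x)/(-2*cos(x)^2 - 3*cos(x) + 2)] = 6*(3*(1 - cos(x)^2)^2 - 2*cos(x)^5 - 8*cos(x)^3 + 3*cos(x)^2 + 10*cos(x) + 3)/((cos(x) + 2)^3*(2*cos(x) - 1)^3)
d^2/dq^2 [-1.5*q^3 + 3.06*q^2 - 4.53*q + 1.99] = 6.12 - 9.0*q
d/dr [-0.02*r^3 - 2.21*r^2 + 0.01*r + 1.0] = -0.06*r^2 - 4.42*r + 0.01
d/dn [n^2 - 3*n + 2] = 2*n - 3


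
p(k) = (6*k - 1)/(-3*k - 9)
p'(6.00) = -0.08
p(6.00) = -1.30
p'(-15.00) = -0.04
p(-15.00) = -2.53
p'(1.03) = -0.39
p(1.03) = -0.43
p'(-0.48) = -1.00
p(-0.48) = 0.51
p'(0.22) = -0.61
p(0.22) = -0.03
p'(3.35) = -0.16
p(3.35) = -1.00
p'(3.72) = -0.14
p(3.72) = -1.06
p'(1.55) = -0.31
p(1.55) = -0.61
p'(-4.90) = -1.75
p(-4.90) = -5.33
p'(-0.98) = -1.55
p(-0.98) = 1.14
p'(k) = 6/(-3*k - 9) + 3*(6*k - 1)/(-3*k - 9)^2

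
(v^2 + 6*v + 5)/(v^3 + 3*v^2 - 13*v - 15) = 1/(v - 3)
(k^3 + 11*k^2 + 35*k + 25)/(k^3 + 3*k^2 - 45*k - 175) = (k + 1)/(k - 7)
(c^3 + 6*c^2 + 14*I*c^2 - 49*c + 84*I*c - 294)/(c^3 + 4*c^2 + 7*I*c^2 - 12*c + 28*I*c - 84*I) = (c + 7*I)/(c - 2)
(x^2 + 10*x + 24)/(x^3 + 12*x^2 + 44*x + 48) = 1/(x + 2)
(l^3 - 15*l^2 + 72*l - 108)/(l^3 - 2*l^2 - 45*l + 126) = (l - 6)/(l + 7)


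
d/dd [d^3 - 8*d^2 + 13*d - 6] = 3*d^2 - 16*d + 13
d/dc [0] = 0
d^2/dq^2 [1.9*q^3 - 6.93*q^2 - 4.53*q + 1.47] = 11.4*q - 13.86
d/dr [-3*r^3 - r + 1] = -9*r^2 - 1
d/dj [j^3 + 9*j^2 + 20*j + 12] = 3*j^2 + 18*j + 20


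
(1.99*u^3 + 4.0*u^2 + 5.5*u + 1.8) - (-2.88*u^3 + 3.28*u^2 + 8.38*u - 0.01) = 4.87*u^3 + 0.72*u^2 - 2.88*u + 1.81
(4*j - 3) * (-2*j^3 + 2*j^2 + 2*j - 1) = -8*j^4 + 14*j^3 + 2*j^2 - 10*j + 3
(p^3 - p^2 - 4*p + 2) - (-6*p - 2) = p^3 - p^2 + 2*p + 4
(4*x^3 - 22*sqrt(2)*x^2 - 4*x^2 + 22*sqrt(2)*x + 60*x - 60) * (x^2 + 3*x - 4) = 4*x^5 - 22*sqrt(2)*x^4 + 8*x^4 - 44*sqrt(2)*x^3 + 32*x^3 + 136*x^2 + 154*sqrt(2)*x^2 - 420*x - 88*sqrt(2)*x + 240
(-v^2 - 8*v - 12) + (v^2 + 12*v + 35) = 4*v + 23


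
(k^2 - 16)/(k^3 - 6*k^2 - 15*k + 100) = (k - 4)/(k^2 - 10*k + 25)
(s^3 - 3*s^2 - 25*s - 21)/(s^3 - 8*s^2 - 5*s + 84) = (s + 1)/(s - 4)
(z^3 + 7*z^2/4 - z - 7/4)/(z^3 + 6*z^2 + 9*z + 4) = (4*z^2 + 3*z - 7)/(4*(z^2 + 5*z + 4))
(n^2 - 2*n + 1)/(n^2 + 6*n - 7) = (n - 1)/(n + 7)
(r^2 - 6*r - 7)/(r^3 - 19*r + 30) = (r^2 - 6*r - 7)/(r^3 - 19*r + 30)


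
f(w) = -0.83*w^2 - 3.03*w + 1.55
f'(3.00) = -8.01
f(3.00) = -15.01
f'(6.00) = -12.99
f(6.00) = -46.51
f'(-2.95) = 1.87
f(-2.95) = 3.27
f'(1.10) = -4.86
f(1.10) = -2.79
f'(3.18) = -8.31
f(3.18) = -16.48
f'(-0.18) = -2.73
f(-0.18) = 2.07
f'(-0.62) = -2.00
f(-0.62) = 3.11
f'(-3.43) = 2.66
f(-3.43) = 2.18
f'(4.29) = -10.15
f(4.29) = -26.72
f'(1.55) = -5.60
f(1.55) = -5.14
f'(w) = -1.66*w - 3.03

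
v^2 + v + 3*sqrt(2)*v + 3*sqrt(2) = (v + 1)*(v + 3*sqrt(2))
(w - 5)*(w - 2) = w^2 - 7*w + 10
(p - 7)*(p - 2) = p^2 - 9*p + 14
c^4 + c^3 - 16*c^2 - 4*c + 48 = (c - 3)*(c - 2)*(c + 2)*(c + 4)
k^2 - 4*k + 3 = (k - 3)*(k - 1)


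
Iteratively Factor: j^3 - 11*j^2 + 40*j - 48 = (j - 4)*(j^2 - 7*j + 12) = (j - 4)*(j - 3)*(j - 4)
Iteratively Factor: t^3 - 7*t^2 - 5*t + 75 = (t - 5)*(t^2 - 2*t - 15) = (t - 5)*(t + 3)*(t - 5)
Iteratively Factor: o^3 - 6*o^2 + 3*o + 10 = (o - 2)*(o^2 - 4*o - 5) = (o - 5)*(o - 2)*(o + 1)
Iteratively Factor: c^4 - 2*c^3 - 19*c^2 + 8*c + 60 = (c + 2)*(c^3 - 4*c^2 - 11*c + 30) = (c - 2)*(c + 2)*(c^2 - 2*c - 15) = (c - 5)*(c - 2)*(c + 2)*(c + 3)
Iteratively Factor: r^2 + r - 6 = (r + 3)*(r - 2)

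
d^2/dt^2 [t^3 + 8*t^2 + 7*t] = 6*t + 16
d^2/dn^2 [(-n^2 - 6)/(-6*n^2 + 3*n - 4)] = 4*(9*n^3 + 288*n^2 - 162*n - 37)/(216*n^6 - 324*n^5 + 594*n^4 - 459*n^3 + 396*n^2 - 144*n + 64)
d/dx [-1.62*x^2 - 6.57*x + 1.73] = -3.24*x - 6.57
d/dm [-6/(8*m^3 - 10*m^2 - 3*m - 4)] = 6*(24*m^2 - 20*m - 3)/(-8*m^3 + 10*m^2 + 3*m + 4)^2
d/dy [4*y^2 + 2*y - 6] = 8*y + 2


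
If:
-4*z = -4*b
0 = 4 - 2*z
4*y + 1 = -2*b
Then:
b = 2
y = -5/4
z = 2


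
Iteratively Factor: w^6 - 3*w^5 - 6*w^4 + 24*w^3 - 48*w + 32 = (w - 2)*(w^5 - w^4 - 8*w^3 + 8*w^2 + 16*w - 16) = (w - 2)*(w - 1)*(w^4 - 8*w^2 + 16) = (w - 2)^2*(w - 1)*(w^3 + 2*w^2 - 4*w - 8) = (w - 2)^2*(w - 1)*(w + 2)*(w^2 - 4) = (w - 2)^2*(w - 1)*(w + 2)^2*(w - 2)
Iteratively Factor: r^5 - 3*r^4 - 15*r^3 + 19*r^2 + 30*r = (r + 1)*(r^4 - 4*r^3 - 11*r^2 + 30*r) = (r + 1)*(r + 3)*(r^3 - 7*r^2 + 10*r) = r*(r + 1)*(r + 3)*(r^2 - 7*r + 10) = r*(r - 5)*(r + 1)*(r + 3)*(r - 2)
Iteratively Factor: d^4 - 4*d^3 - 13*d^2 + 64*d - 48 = (d - 4)*(d^3 - 13*d + 12) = (d - 4)*(d + 4)*(d^2 - 4*d + 3) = (d - 4)*(d - 3)*(d + 4)*(d - 1)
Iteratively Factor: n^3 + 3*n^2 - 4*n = (n - 1)*(n^2 + 4*n) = n*(n - 1)*(n + 4)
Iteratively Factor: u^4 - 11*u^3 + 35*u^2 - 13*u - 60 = (u + 1)*(u^3 - 12*u^2 + 47*u - 60) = (u - 4)*(u + 1)*(u^2 - 8*u + 15) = (u - 4)*(u - 3)*(u + 1)*(u - 5)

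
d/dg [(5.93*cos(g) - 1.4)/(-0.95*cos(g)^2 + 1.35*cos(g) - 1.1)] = (-5.6335*cos(g)^2 + 2.66*cos(g) + 4.633)*sin(g)/(0.9025*cos(g)^4 - 2.565*cos(g)^3 + 3.9125*cos(g)^2 - 2.97*cos(g) + 1.21)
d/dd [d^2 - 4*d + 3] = 2*d - 4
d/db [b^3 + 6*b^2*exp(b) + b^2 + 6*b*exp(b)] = 6*b^2*exp(b) + 3*b^2 + 18*b*exp(b) + 2*b + 6*exp(b)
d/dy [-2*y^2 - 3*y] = -4*y - 3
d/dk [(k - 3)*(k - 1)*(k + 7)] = 3*k^2 + 6*k - 25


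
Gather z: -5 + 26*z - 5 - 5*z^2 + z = -5*z^2 + 27*z - 10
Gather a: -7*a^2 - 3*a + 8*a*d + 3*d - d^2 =-7*a^2 + a*(8*d - 3) - d^2 + 3*d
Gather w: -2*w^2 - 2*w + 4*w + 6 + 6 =-2*w^2 + 2*w + 12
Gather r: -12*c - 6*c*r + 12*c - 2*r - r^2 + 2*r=-6*c*r - r^2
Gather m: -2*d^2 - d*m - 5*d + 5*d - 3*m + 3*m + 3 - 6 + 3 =-2*d^2 - d*m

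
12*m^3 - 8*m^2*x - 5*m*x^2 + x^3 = (-6*m + x)*(-m + x)*(2*m + x)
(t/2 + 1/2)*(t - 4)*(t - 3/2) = t^3/2 - 9*t^2/4 + t/4 + 3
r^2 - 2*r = r*(r - 2)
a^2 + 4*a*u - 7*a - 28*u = (a - 7)*(a + 4*u)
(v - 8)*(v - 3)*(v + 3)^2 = v^4 - 5*v^3 - 33*v^2 + 45*v + 216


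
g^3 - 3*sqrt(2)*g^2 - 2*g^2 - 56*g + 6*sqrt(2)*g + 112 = (g - 2)*(g - 7*sqrt(2))*(g + 4*sqrt(2))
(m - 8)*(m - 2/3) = m^2 - 26*m/3 + 16/3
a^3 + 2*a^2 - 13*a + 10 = (a - 2)*(a - 1)*(a + 5)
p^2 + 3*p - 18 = (p - 3)*(p + 6)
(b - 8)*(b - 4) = b^2 - 12*b + 32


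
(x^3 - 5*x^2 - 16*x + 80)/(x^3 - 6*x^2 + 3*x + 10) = (x^2 - 16)/(x^2 - x - 2)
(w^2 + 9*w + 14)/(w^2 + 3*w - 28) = (w + 2)/(w - 4)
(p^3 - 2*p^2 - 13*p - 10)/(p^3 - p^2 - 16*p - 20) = (p + 1)/(p + 2)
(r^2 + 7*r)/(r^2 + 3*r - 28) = r/(r - 4)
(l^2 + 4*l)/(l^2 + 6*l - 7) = l*(l + 4)/(l^2 + 6*l - 7)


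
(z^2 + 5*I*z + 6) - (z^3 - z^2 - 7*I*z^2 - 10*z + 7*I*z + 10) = -z^3 + 2*z^2 + 7*I*z^2 + 10*z - 2*I*z - 4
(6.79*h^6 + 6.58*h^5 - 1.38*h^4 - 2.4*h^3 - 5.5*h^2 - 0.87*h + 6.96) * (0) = 0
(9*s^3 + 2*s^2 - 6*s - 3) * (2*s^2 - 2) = 18*s^5 + 4*s^4 - 30*s^3 - 10*s^2 + 12*s + 6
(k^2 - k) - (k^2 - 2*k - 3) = k + 3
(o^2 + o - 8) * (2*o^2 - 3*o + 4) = 2*o^4 - o^3 - 15*o^2 + 28*o - 32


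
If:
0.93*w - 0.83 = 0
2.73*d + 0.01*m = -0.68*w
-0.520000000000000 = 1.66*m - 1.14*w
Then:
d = -0.22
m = 0.30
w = 0.89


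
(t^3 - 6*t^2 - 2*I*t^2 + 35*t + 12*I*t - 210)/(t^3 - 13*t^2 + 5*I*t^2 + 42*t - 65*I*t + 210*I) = (t - 7*I)/(t - 7)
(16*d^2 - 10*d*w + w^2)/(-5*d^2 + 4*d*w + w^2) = (16*d^2 - 10*d*w + w^2)/(-5*d^2 + 4*d*w + w^2)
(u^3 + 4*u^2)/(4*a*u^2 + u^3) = (u + 4)/(4*a + u)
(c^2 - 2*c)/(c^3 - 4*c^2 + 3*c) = (c - 2)/(c^2 - 4*c + 3)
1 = 1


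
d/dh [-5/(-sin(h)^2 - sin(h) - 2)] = -5*(2*sin(h) + 1)*cos(h)/(sin(h)^2 + sin(h) + 2)^2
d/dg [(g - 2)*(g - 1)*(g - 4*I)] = 3*g^2 + g*(-6 - 8*I) + 2 + 12*I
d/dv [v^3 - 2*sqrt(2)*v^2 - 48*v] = 3*v^2 - 4*sqrt(2)*v - 48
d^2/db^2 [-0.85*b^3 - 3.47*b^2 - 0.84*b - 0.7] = -5.1*b - 6.94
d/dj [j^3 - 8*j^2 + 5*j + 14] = 3*j^2 - 16*j + 5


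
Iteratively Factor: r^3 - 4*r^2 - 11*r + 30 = (r - 2)*(r^2 - 2*r - 15) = (r - 5)*(r - 2)*(r + 3)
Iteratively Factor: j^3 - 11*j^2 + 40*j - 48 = (j - 3)*(j^2 - 8*j + 16) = (j - 4)*(j - 3)*(j - 4)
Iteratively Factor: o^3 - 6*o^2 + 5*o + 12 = (o + 1)*(o^2 - 7*o + 12) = (o - 4)*(o + 1)*(o - 3)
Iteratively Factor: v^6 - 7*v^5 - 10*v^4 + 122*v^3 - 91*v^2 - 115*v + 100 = (v - 1)*(v^5 - 6*v^4 - 16*v^3 + 106*v^2 + 15*v - 100) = (v - 1)^2*(v^4 - 5*v^3 - 21*v^2 + 85*v + 100) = (v - 5)*(v - 1)^2*(v^3 - 21*v - 20) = (v - 5)*(v - 1)^2*(v + 4)*(v^2 - 4*v - 5) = (v - 5)*(v - 1)^2*(v + 1)*(v + 4)*(v - 5)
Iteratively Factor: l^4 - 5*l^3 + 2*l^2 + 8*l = (l - 2)*(l^3 - 3*l^2 - 4*l) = l*(l - 2)*(l^2 - 3*l - 4) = l*(l - 4)*(l - 2)*(l + 1)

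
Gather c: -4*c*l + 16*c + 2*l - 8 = c*(16 - 4*l) + 2*l - 8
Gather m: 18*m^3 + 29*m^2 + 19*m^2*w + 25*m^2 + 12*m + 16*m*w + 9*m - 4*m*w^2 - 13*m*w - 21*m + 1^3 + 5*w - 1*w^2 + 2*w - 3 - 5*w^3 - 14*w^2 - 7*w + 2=18*m^3 + m^2*(19*w + 54) + m*(-4*w^2 + 3*w) - 5*w^3 - 15*w^2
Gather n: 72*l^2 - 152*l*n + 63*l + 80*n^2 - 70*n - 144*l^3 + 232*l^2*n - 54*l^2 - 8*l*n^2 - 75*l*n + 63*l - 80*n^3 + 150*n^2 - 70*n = -144*l^3 + 18*l^2 + 126*l - 80*n^3 + n^2*(230 - 8*l) + n*(232*l^2 - 227*l - 140)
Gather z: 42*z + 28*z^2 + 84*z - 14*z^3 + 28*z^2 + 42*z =-14*z^3 + 56*z^2 + 168*z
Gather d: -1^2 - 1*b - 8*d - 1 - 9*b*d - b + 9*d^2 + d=-2*b + 9*d^2 + d*(-9*b - 7) - 2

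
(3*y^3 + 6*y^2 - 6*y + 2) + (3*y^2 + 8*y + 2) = 3*y^3 + 9*y^2 + 2*y + 4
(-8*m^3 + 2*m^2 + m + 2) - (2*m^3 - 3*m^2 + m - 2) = -10*m^3 + 5*m^2 + 4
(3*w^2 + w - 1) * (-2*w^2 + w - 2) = -6*w^4 + w^3 - 3*w^2 - 3*w + 2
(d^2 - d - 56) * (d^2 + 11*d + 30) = d^4 + 10*d^3 - 37*d^2 - 646*d - 1680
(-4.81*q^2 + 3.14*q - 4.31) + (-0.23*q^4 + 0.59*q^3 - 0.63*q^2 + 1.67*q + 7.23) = -0.23*q^4 + 0.59*q^3 - 5.44*q^2 + 4.81*q + 2.92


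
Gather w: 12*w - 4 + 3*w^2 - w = 3*w^2 + 11*w - 4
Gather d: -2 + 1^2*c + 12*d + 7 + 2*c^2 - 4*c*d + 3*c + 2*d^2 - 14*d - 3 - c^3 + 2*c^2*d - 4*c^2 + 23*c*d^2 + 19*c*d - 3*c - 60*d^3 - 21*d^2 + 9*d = -c^3 - 2*c^2 + c - 60*d^3 + d^2*(23*c - 19) + d*(2*c^2 + 15*c + 7) + 2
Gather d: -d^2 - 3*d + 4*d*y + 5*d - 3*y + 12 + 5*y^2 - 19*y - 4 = -d^2 + d*(4*y + 2) + 5*y^2 - 22*y + 8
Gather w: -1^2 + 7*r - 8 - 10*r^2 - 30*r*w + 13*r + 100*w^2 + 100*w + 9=-10*r^2 + 20*r + 100*w^2 + w*(100 - 30*r)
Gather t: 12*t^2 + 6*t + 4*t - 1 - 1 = 12*t^2 + 10*t - 2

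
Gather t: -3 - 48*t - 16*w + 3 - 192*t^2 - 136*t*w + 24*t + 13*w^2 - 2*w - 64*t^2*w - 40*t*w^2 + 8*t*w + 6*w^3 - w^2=t^2*(-64*w - 192) + t*(-40*w^2 - 128*w - 24) + 6*w^3 + 12*w^2 - 18*w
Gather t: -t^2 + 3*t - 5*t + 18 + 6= -t^2 - 2*t + 24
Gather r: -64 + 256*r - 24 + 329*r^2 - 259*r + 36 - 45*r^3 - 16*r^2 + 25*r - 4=-45*r^3 + 313*r^2 + 22*r - 56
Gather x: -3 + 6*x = 6*x - 3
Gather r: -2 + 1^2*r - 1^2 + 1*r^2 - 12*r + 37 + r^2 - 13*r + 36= 2*r^2 - 24*r + 70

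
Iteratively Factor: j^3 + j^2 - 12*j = (j - 3)*(j^2 + 4*j) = j*(j - 3)*(j + 4)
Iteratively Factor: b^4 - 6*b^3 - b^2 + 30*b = (b - 5)*(b^3 - b^2 - 6*b) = (b - 5)*(b + 2)*(b^2 - 3*b) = (b - 5)*(b - 3)*(b + 2)*(b)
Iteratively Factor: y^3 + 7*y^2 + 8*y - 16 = (y + 4)*(y^2 + 3*y - 4) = (y - 1)*(y + 4)*(y + 4)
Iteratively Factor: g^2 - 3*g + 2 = (g - 2)*(g - 1)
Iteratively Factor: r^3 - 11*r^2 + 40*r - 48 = (r - 3)*(r^2 - 8*r + 16) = (r - 4)*(r - 3)*(r - 4)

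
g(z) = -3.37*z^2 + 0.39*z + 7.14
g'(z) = 0.39 - 6.74*z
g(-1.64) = -2.56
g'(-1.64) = 11.44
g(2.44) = -11.97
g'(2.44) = -16.06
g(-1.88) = -5.50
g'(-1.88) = 13.06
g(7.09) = -159.50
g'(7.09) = -47.40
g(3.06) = -23.22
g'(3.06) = -20.23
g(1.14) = 3.20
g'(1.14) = -7.29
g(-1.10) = 2.63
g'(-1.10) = 7.80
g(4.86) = -70.56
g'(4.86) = -32.37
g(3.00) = -22.02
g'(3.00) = -19.83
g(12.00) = -473.46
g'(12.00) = -80.49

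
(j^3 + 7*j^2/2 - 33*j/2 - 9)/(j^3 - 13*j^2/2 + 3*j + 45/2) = (2*j^2 + 13*j + 6)/(2*j^2 - 7*j - 15)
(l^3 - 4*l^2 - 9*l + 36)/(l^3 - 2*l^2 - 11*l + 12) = (l - 3)/(l - 1)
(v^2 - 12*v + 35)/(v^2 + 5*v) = (v^2 - 12*v + 35)/(v*(v + 5))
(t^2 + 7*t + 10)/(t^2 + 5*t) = (t + 2)/t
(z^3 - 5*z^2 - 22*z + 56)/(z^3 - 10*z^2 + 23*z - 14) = (z + 4)/(z - 1)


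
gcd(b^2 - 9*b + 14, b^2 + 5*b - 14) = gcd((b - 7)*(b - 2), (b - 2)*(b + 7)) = b - 2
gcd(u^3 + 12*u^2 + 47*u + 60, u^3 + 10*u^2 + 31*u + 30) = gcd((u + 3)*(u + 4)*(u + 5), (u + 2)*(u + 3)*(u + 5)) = u^2 + 8*u + 15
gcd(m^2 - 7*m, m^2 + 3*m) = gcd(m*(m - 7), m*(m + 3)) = m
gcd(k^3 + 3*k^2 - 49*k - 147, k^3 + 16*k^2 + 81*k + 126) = k^2 + 10*k + 21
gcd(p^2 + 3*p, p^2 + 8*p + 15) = p + 3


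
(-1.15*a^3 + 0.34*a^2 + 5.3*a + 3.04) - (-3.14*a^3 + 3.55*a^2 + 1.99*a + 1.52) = 1.99*a^3 - 3.21*a^2 + 3.31*a + 1.52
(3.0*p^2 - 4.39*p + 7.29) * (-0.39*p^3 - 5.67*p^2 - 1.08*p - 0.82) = -1.17*p^5 - 15.2979*p^4 + 18.8082*p^3 - 39.0531*p^2 - 4.2734*p - 5.9778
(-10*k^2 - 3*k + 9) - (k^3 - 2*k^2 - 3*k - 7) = -k^3 - 8*k^2 + 16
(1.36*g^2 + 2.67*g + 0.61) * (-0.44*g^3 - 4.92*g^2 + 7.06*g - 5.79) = -0.5984*g^5 - 7.866*g^4 - 3.8032*g^3 + 7.9746*g^2 - 11.1527*g - 3.5319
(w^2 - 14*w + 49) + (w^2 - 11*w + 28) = 2*w^2 - 25*w + 77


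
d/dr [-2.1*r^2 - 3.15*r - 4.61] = -4.2*r - 3.15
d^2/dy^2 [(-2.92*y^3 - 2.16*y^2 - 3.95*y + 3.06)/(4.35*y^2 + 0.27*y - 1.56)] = (-184.469886*y^3 + 266.849964*y^2 - 181.901052*y + 28.135836)/(82.312875*y^6 + 15.327225*y^5 - 87.605955*y^4 - 10.973637*y^3 + 31.417308*y^2 + 1.971216*y - 3.796416)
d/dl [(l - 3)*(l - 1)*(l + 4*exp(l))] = 4*l^2*exp(l) + 3*l^2 - 8*l*exp(l) - 8*l - 4*exp(l) + 3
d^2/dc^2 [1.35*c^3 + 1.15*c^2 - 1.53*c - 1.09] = 8.1*c + 2.3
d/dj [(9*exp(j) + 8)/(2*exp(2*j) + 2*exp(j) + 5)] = (-18*exp(2*j) - 32*exp(j) + 29)*exp(j)/(4*exp(4*j) + 8*exp(3*j) + 24*exp(2*j) + 20*exp(j) + 25)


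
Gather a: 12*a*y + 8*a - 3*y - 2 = a*(12*y + 8) - 3*y - 2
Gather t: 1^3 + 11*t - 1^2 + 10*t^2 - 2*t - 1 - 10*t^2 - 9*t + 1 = 0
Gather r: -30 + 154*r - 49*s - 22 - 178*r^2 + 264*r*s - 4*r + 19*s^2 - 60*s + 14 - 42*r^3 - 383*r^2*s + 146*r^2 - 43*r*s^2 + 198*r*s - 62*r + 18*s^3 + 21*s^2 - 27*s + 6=-42*r^3 + r^2*(-383*s - 32) + r*(-43*s^2 + 462*s + 88) + 18*s^3 + 40*s^2 - 136*s - 32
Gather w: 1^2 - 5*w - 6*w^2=-6*w^2 - 5*w + 1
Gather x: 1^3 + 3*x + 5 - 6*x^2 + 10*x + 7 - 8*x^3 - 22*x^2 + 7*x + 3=-8*x^3 - 28*x^2 + 20*x + 16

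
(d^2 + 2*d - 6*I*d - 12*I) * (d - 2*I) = d^3 + 2*d^2 - 8*I*d^2 - 12*d - 16*I*d - 24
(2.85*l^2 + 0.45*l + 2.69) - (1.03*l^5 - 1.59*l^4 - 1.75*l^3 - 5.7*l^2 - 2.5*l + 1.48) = -1.03*l^5 + 1.59*l^4 + 1.75*l^3 + 8.55*l^2 + 2.95*l + 1.21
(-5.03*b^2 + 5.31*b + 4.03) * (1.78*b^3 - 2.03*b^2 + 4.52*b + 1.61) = -8.9534*b^5 + 19.6627*b^4 - 26.3415*b^3 + 7.722*b^2 + 26.7647*b + 6.4883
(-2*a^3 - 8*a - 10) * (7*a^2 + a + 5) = -14*a^5 - 2*a^4 - 66*a^3 - 78*a^2 - 50*a - 50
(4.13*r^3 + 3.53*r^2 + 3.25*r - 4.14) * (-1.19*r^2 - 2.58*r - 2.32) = -4.9147*r^5 - 14.8561*r^4 - 22.5565*r^3 - 11.648*r^2 + 3.1412*r + 9.6048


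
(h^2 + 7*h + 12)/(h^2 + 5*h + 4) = (h + 3)/(h + 1)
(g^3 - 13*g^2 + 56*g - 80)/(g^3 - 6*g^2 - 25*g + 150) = (g^2 - 8*g + 16)/(g^2 - g - 30)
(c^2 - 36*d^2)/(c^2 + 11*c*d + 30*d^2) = (c - 6*d)/(c + 5*d)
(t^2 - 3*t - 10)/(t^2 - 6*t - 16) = (t - 5)/(t - 8)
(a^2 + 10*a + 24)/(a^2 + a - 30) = (a + 4)/(a - 5)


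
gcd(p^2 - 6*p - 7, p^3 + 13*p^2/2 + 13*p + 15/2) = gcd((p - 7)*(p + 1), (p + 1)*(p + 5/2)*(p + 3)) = p + 1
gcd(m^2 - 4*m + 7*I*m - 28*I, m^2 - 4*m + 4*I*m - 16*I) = m - 4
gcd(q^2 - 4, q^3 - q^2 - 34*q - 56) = q + 2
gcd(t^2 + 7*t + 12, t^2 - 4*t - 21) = t + 3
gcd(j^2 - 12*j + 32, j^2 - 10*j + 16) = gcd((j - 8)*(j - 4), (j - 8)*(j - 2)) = j - 8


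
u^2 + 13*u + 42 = (u + 6)*(u + 7)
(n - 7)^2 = n^2 - 14*n + 49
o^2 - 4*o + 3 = (o - 3)*(o - 1)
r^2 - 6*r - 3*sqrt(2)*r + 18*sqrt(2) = (r - 6)*(r - 3*sqrt(2))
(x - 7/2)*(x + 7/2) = x^2 - 49/4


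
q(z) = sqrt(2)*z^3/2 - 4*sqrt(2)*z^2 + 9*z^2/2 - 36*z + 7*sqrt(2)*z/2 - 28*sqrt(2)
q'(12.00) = 246.66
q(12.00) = 643.09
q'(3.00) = -18.90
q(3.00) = -124.07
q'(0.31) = -31.56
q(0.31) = -49.31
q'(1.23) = -30.69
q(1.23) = -78.22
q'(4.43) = 0.33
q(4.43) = -138.38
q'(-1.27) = -24.69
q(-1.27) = -3.48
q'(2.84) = -20.51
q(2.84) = -120.91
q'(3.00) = -18.90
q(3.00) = -124.07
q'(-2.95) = -5.76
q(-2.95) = 23.78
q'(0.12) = -31.30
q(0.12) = -43.34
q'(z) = 3*sqrt(2)*z^2/2 - 8*sqrt(2)*z + 9*z - 36 + 7*sqrt(2)/2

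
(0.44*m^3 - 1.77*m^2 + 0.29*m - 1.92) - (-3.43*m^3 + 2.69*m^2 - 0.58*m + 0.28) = 3.87*m^3 - 4.46*m^2 + 0.87*m - 2.2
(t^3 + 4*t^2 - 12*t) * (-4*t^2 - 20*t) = -4*t^5 - 36*t^4 - 32*t^3 + 240*t^2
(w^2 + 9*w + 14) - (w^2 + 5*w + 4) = 4*w + 10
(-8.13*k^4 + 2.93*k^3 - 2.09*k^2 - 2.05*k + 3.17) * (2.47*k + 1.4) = -20.0811*k^5 - 4.1449*k^4 - 1.0603*k^3 - 7.9895*k^2 + 4.9599*k + 4.438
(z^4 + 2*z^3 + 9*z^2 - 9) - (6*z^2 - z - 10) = z^4 + 2*z^3 + 3*z^2 + z + 1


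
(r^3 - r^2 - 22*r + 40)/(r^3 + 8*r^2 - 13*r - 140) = (r - 2)/(r + 7)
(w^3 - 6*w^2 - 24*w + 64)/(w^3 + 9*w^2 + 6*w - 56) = (w - 8)/(w + 7)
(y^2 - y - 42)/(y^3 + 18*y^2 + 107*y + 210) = (y - 7)/(y^2 + 12*y + 35)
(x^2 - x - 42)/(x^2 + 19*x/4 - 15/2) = 4*(x - 7)/(4*x - 5)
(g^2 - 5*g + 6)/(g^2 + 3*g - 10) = (g - 3)/(g + 5)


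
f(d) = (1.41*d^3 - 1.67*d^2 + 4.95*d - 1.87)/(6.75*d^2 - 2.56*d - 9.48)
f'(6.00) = 0.18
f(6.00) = 1.25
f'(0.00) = -0.58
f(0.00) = 0.20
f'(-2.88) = 0.01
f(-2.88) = -1.18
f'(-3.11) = 0.05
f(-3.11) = -1.19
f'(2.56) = -0.09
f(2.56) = 0.83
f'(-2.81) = -0.00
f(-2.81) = -1.18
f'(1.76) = -2.38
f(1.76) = 1.35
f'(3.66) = 0.11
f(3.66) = 0.88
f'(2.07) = -0.60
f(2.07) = 0.97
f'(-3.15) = 0.06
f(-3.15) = -1.19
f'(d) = (2.56 - 13.5*d)*(1.41*d^3 - 1.67*d^2 + 4.95*d - 1.87)/(6.75*d^2 - 2.56*d - 9.48)^2 + (4.23*d^2 - 3.34*d + 4.95)/(6.75*d^2 - 2.56*d - 9.48) = (9.5175*d^4 - 7.2192*d^3 - 69.2377*d^2 + 56.9082*d - 51.7132)/(45.5625*d^4 - 34.56*d^3 - 121.4264*d^2 + 48.5376*d + 89.8704)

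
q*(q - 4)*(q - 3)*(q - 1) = q^4 - 8*q^3 + 19*q^2 - 12*q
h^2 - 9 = (h - 3)*(h + 3)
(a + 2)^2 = a^2 + 4*a + 4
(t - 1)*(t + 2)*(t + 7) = t^3 + 8*t^2 + 5*t - 14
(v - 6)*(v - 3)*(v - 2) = v^3 - 11*v^2 + 36*v - 36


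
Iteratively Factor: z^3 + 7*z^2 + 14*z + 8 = (z + 2)*(z^2 + 5*z + 4) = (z + 1)*(z + 2)*(z + 4)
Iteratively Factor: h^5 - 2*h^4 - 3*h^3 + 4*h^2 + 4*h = (h + 1)*(h^4 - 3*h^3 + 4*h) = (h - 2)*(h + 1)*(h^3 - h^2 - 2*h) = (h - 2)*(h + 1)^2*(h^2 - 2*h) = h*(h - 2)*(h + 1)^2*(h - 2)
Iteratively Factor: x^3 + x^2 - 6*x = (x - 2)*(x^2 + 3*x) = (x - 2)*(x + 3)*(x)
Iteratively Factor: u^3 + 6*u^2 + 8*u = (u + 4)*(u^2 + 2*u) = (u + 2)*(u + 4)*(u)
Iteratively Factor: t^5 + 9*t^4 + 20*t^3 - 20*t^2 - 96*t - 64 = (t + 4)*(t^4 + 5*t^3 - 20*t - 16) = (t - 2)*(t + 4)*(t^3 + 7*t^2 + 14*t + 8) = (t - 2)*(t + 2)*(t + 4)*(t^2 + 5*t + 4) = (t - 2)*(t + 2)*(t + 4)^2*(t + 1)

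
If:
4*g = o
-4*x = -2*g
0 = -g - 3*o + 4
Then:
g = 4/13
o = 16/13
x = 2/13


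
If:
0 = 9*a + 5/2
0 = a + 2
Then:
No Solution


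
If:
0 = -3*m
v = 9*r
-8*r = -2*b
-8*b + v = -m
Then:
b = 0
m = 0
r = 0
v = 0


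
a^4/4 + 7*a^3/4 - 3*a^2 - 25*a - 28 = (a/2 + 1)^2*(a - 4)*(a + 7)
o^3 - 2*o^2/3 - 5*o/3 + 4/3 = (o - 1)^2*(o + 4/3)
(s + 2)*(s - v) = s^2 - s*v + 2*s - 2*v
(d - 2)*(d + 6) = d^2 + 4*d - 12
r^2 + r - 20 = (r - 4)*(r + 5)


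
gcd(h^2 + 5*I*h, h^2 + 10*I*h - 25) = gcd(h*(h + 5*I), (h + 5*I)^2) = h + 5*I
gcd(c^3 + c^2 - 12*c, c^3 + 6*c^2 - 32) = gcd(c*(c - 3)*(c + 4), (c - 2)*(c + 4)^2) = c + 4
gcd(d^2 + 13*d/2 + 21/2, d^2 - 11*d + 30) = 1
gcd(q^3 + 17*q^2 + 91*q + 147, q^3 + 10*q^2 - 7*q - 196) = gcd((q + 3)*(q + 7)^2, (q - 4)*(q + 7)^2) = q^2 + 14*q + 49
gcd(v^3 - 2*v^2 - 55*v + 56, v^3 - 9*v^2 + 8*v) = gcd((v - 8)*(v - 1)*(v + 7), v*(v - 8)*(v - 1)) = v^2 - 9*v + 8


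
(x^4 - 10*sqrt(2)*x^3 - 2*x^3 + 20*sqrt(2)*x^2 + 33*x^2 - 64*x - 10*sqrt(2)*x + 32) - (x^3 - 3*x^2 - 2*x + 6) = x^4 - 10*sqrt(2)*x^3 - 3*x^3 + 20*sqrt(2)*x^2 + 36*x^2 - 62*x - 10*sqrt(2)*x + 26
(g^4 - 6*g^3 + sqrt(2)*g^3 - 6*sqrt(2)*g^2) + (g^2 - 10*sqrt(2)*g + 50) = g^4 - 6*g^3 + sqrt(2)*g^3 - 6*sqrt(2)*g^2 + g^2 - 10*sqrt(2)*g + 50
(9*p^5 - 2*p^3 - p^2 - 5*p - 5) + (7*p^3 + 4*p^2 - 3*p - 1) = 9*p^5 + 5*p^3 + 3*p^2 - 8*p - 6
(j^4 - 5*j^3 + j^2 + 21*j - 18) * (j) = j^5 - 5*j^4 + j^3 + 21*j^2 - 18*j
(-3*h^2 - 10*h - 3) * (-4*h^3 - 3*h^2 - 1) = 12*h^5 + 49*h^4 + 42*h^3 + 12*h^2 + 10*h + 3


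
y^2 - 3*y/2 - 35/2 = (y - 5)*(y + 7/2)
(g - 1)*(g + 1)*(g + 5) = g^3 + 5*g^2 - g - 5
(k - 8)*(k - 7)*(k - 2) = k^3 - 17*k^2 + 86*k - 112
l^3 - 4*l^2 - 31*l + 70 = (l - 7)*(l - 2)*(l + 5)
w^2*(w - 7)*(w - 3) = w^4 - 10*w^3 + 21*w^2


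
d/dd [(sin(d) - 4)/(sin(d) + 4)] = 8*cos(d)/(sin(d) + 4)^2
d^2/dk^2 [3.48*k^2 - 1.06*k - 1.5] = 6.96000000000000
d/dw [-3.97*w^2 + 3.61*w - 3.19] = 3.61 - 7.94*w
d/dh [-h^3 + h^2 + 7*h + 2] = -3*h^2 + 2*h + 7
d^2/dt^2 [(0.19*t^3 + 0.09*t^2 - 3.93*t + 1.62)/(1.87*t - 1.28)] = (1.328822*t^3 - 2.728704*t^2 + 1.867776*t - 7.188828)/(6.539203*t^3 - 13.428096*t^2 + 9.191424*t - 2.097152)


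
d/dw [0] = 0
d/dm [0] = 0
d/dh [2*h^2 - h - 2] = 4*h - 1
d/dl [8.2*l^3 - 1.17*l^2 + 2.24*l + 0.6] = 24.6*l^2 - 2.34*l + 2.24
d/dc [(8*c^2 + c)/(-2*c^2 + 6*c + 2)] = (25*c^2 + 16*c + 1)/(2*(c^4 - 6*c^3 + 7*c^2 + 6*c + 1))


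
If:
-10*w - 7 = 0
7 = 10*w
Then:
No Solution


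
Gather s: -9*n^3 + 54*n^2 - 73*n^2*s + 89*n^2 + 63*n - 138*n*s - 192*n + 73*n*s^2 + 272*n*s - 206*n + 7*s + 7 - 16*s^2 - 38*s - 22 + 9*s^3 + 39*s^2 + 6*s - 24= -9*n^3 + 143*n^2 - 335*n + 9*s^3 + s^2*(73*n + 23) + s*(-73*n^2 + 134*n - 25) - 39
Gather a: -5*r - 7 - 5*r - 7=-10*r - 14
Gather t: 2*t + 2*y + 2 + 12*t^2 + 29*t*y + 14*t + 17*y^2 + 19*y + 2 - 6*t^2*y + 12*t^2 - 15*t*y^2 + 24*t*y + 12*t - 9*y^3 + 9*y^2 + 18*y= t^2*(24 - 6*y) + t*(-15*y^2 + 53*y + 28) - 9*y^3 + 26*y^2 + 39*y + 4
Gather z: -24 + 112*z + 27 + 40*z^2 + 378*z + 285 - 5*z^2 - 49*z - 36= 35*z^2 + 441*z + 252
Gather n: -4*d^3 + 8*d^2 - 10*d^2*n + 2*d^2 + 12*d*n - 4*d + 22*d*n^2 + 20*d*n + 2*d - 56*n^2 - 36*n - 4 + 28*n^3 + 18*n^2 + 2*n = -4*d^3 + 10*d^2 - 2*d + 28*n^3 + n^2*(22*d - 38) + n*(-10*d^2 + 32*d - 34) - 4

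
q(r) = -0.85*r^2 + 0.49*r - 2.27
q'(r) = 0.49 - 1.7*r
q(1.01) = -2.64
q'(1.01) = -1.23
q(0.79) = -2.41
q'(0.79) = -0.85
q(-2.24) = -7.63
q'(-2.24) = 4.30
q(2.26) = -5.50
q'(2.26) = -3.35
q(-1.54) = -5.04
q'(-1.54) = 3.11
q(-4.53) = -21.93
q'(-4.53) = 8.19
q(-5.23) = -28.08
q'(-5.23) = 9.38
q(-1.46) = -4.80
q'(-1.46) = 2.97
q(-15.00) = -200.87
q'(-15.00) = 25.99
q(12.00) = -118.79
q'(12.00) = -19.91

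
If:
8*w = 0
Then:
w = 0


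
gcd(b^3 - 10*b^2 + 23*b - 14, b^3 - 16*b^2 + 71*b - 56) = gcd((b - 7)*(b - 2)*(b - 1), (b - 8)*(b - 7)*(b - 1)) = b^2 - 8*b + 7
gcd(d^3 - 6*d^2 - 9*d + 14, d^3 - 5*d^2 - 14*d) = d^2 - 5*d - 14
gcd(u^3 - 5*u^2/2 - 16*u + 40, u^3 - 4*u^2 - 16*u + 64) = u^2 - 16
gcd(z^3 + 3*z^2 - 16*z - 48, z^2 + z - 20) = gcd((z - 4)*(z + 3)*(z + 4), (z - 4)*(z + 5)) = z - 4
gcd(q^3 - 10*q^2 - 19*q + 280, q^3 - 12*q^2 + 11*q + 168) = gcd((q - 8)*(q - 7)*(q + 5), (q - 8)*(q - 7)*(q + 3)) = q^2 - 15*q + 56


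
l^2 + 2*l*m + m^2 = (l + m)^2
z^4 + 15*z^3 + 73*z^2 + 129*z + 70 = (z + 1)*(z + 2)*(z + 5)*(z + 7)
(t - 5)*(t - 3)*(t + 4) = t^3 - 4*t^2 - 17*t + 60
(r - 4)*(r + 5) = r^2 + r - 20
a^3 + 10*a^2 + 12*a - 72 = (a - 2)*(a + 6)^2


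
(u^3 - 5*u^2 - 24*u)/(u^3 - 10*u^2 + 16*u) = (u + 3)/(u - 2)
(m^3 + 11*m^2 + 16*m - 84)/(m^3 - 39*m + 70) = (m + 6)/(m - 5)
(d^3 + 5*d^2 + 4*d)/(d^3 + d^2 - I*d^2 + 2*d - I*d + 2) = d*(d + 4)/(d^2 - I*d + 2)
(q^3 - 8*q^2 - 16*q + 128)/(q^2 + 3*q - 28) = (q^2 - 4*q - 32)/(q + 7)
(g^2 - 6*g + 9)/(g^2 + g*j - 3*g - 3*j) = (g - 3)/(g + j)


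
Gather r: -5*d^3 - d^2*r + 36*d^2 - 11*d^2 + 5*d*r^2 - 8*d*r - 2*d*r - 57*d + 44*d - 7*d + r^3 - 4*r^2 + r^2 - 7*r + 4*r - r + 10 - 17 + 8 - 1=-5*d^3 + 25*d^2 - 20*d + r^3 + r^2*(5*d - 3) + r*(-d^2 - 10*d - 4)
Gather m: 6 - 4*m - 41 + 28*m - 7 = 24*m - 42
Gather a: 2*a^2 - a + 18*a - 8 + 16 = 2*a^2 + 17*a + 8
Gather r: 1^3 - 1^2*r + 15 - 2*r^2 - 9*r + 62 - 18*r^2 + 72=-20*r^2 - 10*r + 150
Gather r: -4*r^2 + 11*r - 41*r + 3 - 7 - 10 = -4*r^2 - 30*r - 14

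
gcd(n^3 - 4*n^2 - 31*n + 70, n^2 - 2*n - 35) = n^2 - 2*n - 35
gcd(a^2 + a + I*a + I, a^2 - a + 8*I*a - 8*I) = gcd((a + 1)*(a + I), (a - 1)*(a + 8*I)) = 1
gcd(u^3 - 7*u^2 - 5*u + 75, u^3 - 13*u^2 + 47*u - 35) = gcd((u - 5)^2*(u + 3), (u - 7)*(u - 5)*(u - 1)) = u - 5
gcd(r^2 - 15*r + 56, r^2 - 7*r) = r - 7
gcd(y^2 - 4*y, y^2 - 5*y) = y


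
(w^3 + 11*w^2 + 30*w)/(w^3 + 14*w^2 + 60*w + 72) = w*(w + 5)/(w^2 + 8*w + 12)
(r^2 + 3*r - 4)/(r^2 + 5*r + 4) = (r - 1)/(r + 1)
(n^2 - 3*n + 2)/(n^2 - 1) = (n - 2)/(n + 1)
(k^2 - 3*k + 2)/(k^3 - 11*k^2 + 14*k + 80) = (k^2 - 3*k + 2)/(k^3 - 11*k^2 + 14*k + 80)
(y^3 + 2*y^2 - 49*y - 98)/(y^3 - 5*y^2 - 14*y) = (y + 7)/y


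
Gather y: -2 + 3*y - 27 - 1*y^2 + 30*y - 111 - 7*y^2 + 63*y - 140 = -8*y^2 + 96*y - 280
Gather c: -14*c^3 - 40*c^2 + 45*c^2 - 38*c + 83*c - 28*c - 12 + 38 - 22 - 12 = -14*c^3 + 5*c^2 + 17*c - 8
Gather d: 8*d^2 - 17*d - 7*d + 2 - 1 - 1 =8*d^2 - 24*d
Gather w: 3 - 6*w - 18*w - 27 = -24*w - 24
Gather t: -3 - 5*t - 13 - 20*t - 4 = -25*t - 20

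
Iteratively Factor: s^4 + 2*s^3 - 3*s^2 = (s)*(s^3 + 2*s^2 - 3*s) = s*(s + 3)*(s^2 - s) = s^2*(s + 3)*(s - 1)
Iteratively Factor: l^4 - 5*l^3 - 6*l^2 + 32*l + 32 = (l - 4)*(l^3 - l^2 - 10*l - 8) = (l - 4)*(l + 1)*(l^2 - 2*l - 8) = (l - 4)*(l + 1)*(l + 2)*(l - 4)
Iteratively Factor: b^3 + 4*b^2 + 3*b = (b + 3)*(b^2 + b) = b*(b + 3)*(b + 1)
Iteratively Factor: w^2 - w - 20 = (w - 5)*(w + 4)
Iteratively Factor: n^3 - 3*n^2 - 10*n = (n - 5)*(n^2 + 2*n) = (n - 5)*(n + 2)*(n)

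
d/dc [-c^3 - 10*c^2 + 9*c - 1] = -3*c^2 - 20*c + 9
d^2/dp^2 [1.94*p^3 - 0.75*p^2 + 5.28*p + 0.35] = 11.64*p - 1.5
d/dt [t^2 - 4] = 2*t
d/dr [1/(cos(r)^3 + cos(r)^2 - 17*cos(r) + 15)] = (3*cos(r)^2 + 2*cos(r) - 17)*sin(r)/(cos(r)^3 + cos(r)^2 - 17*cos(r) + 15)^2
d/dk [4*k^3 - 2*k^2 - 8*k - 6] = 12*k^2 - 4*k - 8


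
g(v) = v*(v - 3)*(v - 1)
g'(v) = v*(v - 3) + v*(v - 1) + (v - 3)*(v - 1)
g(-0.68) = -4.20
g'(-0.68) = 9.83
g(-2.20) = -36.61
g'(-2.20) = 35.12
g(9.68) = 561.27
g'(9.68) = 206.67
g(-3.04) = -74.18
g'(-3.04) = 55.04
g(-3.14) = -79.82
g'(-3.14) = 57.70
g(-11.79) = -2230.24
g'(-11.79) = 514.33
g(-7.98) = -786.83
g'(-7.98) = 257.88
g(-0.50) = -2.62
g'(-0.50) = 7.75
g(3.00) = 0.00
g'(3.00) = 6.00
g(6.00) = 90.00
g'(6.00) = 63.00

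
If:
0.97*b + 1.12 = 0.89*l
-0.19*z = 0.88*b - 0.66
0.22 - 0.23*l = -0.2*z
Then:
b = 0.53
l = 1.84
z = 1.01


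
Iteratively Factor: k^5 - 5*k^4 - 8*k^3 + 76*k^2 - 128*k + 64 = (k - 2)*(k^4 - 3*k^3 - 14*k^2 + 48*k - 32) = (k - 2)*(k - 1)*(k^3 - 2*k^2 - 16*k + 32) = (k - 2)*(k - 1)*(k + 4)*(k^2 - 6*k + 8) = (k - 2)^2*(k - 1)*(k + 4)*(k - 4)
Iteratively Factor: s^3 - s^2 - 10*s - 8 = (s + 1)*(s^2 - 2*s - 8) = (s + 1)*(s + 2)*(s - 4)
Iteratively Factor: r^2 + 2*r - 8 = (r + 4)*(r - 2)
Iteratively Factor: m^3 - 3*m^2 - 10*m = (m)*(m^2 - 3*m - 10) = m*(m - 5)*(m + 2)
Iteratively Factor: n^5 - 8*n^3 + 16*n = (n - 2)*(n^4 + 2*n^3 - 4*n^2 - 8*n) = n*(n - 2)*(n^3 + 2*n^2 - 4*n - 8) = n*(n - 2)^2*(n^2 + 4*n + 4) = n*(n - 2)^2*(n + 2)*(n + 2)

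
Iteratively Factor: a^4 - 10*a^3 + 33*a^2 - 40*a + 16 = (a - 4)*(a^3 - 6*a^2 + 9*a - 4) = (a - 4)*(a - 1)*(a^2 - 5*a + 4) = (a - 4)*(a - 1)^2*(a - 4)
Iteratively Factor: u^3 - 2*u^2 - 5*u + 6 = (u - 1)*(u^2 - u - 6) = (u - 3)*(u - 1)*(u + 2)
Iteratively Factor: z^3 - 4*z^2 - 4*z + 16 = (z - 2)*(z^2 - 2*z - 8) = (z - 2)*(z + 2)*(z - 4)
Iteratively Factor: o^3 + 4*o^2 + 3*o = (o + 3)*(o^2 + o) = (o + 1)*(o + 3)*(o)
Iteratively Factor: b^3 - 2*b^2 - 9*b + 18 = (b - 3)*(b^2 + b - 6) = (b - 3)*(b - 2)*(b + 3)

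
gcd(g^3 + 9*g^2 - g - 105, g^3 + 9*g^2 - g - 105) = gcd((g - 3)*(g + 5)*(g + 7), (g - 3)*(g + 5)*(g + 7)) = g^3 + 9*g^2 - g - 105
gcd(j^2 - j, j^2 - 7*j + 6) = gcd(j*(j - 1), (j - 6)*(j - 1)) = j - 1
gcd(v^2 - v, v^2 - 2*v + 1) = v - 1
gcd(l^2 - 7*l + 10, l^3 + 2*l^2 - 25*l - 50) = l - 5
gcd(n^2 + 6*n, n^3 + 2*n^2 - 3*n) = n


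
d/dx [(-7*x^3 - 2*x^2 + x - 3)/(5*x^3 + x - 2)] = (10*x^4 - 24*x^3 + 85*x^2 + 8*x + 1)/(25*x^6 + 10*x^4 - 20*x^3 + x^2 - 4*x + 4)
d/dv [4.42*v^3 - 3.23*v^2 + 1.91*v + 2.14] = 13.26*v^2 - 6.46*v + 1.91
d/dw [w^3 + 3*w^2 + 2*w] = 3*w^2 + 6*w + 2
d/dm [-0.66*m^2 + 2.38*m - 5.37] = 2.38 - 1.32*m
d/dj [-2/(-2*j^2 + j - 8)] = 2*(1 - 4*j)/(2*j^2 - j + 8)^2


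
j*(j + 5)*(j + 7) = j^3 + 12*j^2 + 35*j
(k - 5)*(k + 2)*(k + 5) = k^3 + 2*k^2 - 25*k - 50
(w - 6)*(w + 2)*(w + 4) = w^3 - 28*w - 48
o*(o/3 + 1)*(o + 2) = o^3/3 + 5*o^2/3 + 2*o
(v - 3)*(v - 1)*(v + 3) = v^3 - v^2 - 9*v + 9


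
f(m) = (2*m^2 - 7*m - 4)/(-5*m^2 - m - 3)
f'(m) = (4*m - 7)/(-5*m^2 - m - 3) + (10*m + 1)*(2*m^2 - 7*m - 4)/(-5*m^2 - m - 3)^2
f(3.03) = 0.13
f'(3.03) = -0.18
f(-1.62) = -0.87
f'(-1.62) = 0.02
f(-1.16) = -0.79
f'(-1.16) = 0.38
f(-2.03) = -0.86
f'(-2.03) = -0.06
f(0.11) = 1.50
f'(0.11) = 1.08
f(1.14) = 0.88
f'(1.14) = -0.80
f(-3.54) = -0.74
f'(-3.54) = -0.07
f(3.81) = 0.02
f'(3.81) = -0.11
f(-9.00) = -0.55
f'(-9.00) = -0.02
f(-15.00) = -0.50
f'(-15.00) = -0.00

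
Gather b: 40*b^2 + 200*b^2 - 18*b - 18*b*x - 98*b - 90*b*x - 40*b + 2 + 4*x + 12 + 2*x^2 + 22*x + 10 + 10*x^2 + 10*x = 240*b^2 + b*(-108*x - 156) + 12*x^2 + 36*x + 24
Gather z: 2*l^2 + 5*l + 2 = 2*l^2 + 5*l + 2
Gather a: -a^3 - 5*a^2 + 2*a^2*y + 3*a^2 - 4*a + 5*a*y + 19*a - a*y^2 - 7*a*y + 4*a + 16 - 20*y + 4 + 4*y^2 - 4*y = -a^3 + a^2*(2*y - 2) + a*(-y^2 - 2*y + 19) + 4*y^2 - 24*y + 20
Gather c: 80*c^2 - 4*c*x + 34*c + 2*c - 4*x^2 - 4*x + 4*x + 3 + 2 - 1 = 80*c^2 + c*(36 - 4*x) - 4*x^2 + 4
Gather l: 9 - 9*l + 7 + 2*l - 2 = 14 - 7*l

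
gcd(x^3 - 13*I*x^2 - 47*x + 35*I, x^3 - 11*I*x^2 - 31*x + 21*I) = x^2 - 8*I*x - 7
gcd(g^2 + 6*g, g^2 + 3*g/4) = g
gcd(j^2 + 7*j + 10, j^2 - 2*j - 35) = j + 5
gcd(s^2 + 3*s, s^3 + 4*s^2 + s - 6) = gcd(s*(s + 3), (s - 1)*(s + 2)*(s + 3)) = s + 3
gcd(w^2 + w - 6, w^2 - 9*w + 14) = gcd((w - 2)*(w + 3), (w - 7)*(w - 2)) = w - 2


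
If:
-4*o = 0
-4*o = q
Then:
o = 0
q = 0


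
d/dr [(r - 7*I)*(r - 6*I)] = 2*r - 13*I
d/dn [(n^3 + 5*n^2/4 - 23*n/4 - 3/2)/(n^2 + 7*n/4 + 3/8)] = 2*(2*n^2 + 6*n + 15)/(4*n^2 + 12*n + 9)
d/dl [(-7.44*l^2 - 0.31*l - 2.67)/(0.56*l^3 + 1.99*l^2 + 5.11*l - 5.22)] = (4.1664*l^4 + 0.347200000000001*l^3 - 32.9159*l^2 + 88.3002*l + 15.2619)/(0.3136*l^6 + 2.2288*l^5 + 9.6833*l^4 + 14.4914*l^3 + 5.3365*l^2 - 53.3484*l + 27.2484)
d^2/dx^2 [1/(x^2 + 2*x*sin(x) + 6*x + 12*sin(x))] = 2*((x^2 + 2*x*sin(x) + 6*x + 12*sin(x))*(x*sin(x) + 6*sin(x) - 2*cos(x) - 1) + 4*(x*cos(x) + x + sin(x) + 6*cos(x) + 3)^2)/((x + 6)^3*(x + 2*sin(x))^3)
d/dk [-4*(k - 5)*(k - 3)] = 32 - 8*k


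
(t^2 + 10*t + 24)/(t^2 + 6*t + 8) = (t + 6)/(t + 2)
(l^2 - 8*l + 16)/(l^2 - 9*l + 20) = (l - 4)/(l - 5)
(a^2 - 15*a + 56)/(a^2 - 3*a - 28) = (a - 8)/(a + 4)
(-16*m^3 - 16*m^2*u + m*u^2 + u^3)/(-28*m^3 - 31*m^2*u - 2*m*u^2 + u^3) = (-4*m + u)/(-7*m + u)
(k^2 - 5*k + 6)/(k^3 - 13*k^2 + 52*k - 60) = (k - 3)/(k^2 - 11*k + 30)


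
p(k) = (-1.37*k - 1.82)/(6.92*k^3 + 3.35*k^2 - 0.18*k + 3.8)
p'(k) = (-1.37*k - 1.82)*(-20.76*k^2 - 6.7*k + 0.18)/(6.92*k^3 + 3.35*k^2 - 0.18*k + 3.8)^2 - 1.37/(6.92*k^3 + 3.35*k^2 - 0.18*k + 3.8) = (18.9608*k^3 + 42.3727*k^2 + 12.194*k - 5.5336)/(47.8864*k^6 + 46.364*k^5 + 8.7313*k^4 + 51.386*k^3 + 25.4924*k^2 - 1.368*k + 14.44)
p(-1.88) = -0.03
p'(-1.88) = -0.01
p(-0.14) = -0.42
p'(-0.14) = -0.43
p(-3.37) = -0.01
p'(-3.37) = -0.01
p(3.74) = -0.02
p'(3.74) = 0.01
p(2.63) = -0.04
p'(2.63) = 0.03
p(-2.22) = -0.02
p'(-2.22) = -0.01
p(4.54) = -0.01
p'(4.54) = 0.01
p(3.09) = -0.03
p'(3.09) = 0.02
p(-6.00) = -0.00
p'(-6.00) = -0.00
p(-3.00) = -0.02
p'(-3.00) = -0.01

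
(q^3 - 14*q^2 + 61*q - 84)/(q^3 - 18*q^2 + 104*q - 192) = (q^2 - 10*q + 21)/(q^2 - 14*q + 48)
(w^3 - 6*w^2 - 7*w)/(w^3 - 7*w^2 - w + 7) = w/(w - 1)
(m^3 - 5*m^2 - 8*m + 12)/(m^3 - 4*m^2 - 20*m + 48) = (m^2 + m - 2)/(m^2 + 2*m - 8)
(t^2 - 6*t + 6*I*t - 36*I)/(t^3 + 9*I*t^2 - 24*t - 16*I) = (t^2 + 6*t*(-1 + I) - 36*I)/(t^3 + 9*I*t^2 - 24*t - 16*I)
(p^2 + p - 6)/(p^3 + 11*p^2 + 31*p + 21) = (p - 2)/(p^2 + 8*p + 7)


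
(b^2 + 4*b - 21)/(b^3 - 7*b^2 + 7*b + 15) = (b + 7)/(b^2 - 4*b - 5)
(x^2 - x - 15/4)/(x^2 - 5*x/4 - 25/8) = 2*(2*x + 3)/(4*x + 5)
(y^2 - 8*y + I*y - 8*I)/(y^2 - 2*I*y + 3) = (y - 8)/(y - 3*I)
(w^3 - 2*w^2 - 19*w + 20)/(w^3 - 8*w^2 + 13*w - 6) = (w^2 - w - 20)/(w^2 - 7*w + 6)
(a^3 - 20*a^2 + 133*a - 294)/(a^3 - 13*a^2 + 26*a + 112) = (a^2 - 13*a + 42)/(a^2 - 6*a - 16)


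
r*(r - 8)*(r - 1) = r^3 - 9*r^2 + 8*r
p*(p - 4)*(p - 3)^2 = p^4 - 10*p^3 + 33*p^2 - 36*p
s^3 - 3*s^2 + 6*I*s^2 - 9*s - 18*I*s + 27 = (s - 3)*(s + 3*I)^2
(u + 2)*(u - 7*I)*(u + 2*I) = u^3 + 2*u^2 - 5*I*u^2 + 14*u - 10*I*u + 28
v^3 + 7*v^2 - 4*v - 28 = (v - 2)*(v + 2)*(v + 7)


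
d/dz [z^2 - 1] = 2*z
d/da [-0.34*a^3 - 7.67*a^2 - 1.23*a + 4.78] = -1.02*a^2 - 15.34*a - 1.23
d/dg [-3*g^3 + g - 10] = 1 - 9*g^2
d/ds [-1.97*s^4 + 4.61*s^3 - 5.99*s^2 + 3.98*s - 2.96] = -7.88*s^3 + 13.83*s^2 - 11.98*s + 3.98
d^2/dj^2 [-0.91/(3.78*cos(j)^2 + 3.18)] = (52.009776*sin(j)^4 + 17.749368*sin(j)^2 - 47.882016)/(3.78*cos(j)^2 + 3.18)^3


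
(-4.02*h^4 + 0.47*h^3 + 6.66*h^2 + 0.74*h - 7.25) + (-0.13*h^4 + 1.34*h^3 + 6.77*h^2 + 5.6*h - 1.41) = -4.15*h^4 + 1.81*h^3 + 13.43*h^2 + 6.34*h - 8.66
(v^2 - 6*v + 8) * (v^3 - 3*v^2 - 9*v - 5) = v^5 - 9*v^4 + 17*v^3 + 25*v^2 - 42*v - 40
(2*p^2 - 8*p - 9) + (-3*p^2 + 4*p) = -p^2 - 4*p - 9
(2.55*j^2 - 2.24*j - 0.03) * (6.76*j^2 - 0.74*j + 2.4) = 17.238*j^4 - 17.0294*j^3 + 7.5748*j^2 - 5.3538*j - 0.072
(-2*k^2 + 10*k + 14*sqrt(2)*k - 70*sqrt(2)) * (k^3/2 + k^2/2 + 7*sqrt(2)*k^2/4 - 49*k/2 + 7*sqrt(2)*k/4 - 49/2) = -k^5 + 4*k^4 + 7*sqrt(2)*k^4/2 - 14*sqrt(2)*k^3 + 103*k^3 - 721*sqrt(2)*k^2/2 - 392*k^2 - 490*k + 1372*sqrt(2)*k + 1715*sqrt(2)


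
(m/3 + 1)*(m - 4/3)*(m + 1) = m^3/3 + 8*m^2/9 - 7*m/9 - 4/3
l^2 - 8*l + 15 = (l - 5)*(l - 3)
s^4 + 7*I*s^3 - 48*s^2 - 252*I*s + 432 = (s - 6)*(s + 6)*(s + 3*I)*(s + 4*I)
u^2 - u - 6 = (u - 3)*(u + 2)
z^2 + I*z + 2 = (z - I)*(z + 2*I)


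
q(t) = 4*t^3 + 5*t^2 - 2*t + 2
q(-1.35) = 3.97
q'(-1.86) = 20.92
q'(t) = 12*t^2 + 10*t - 2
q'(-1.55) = 11.33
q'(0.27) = 1.57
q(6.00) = 1034.00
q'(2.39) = 90.45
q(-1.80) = -1.53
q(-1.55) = 2.22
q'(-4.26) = 173.17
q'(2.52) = 99.40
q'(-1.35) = 6.37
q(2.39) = 80.39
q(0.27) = 1.90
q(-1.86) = -2.72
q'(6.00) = 490.00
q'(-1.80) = 18.88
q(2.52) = 92.72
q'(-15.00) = 2548.00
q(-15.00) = -12343.00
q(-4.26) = -207.98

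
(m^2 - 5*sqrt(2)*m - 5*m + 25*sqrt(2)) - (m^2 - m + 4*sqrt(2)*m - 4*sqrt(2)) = -9*sqrt(2)*m - 4*m + 29*sqrt(2)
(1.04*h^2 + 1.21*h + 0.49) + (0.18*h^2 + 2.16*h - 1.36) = 1.22*h^2 + 3.37*h - 0.87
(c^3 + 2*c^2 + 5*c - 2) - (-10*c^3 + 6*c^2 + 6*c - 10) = 11*c^3 - 4*c^2 - c + 8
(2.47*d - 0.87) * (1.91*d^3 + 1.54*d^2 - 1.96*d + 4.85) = 4.7177*d^4 + 2.1421*d^3 - 6.181*d^2 + 13.6847*d - 4.2195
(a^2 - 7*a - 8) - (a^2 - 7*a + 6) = -14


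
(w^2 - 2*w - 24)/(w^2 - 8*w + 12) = (w + 4)/(w - 2)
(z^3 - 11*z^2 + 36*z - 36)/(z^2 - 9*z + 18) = z - 2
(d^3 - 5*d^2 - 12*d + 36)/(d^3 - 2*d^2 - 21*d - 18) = (d - 2)/(d + 1)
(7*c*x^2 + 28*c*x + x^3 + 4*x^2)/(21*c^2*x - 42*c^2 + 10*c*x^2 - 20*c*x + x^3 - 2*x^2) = x*(x + 4)/(3*c*x - 6*c + x^2 - 2*x)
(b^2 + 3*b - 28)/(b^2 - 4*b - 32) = (-b^2 - 3*b + 28)/(-b^2 + 4*b + 32)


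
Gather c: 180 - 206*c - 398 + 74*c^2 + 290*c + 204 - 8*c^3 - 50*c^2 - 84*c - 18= -8*c^3 + 24*c^2 - 32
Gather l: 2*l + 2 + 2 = 2*l + 4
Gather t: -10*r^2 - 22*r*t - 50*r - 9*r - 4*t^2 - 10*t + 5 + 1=-10*r^2 - 59*r - 4*t^2 + t*(-22*r - 10) + 6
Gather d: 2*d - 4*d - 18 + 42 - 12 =12 - 2*d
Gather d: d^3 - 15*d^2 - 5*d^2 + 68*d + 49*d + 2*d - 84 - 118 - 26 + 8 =d^3 - 20*d^2 + 119*d - 220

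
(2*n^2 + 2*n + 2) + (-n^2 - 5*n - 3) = n^2 - 3*n - 1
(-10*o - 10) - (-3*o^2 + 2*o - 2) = 3*o^2 - 12*o - 8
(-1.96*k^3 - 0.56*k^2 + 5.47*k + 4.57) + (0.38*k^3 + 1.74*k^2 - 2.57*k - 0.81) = -1.58*k^3 + 1.18*k^2 + 2.9*k + 3.76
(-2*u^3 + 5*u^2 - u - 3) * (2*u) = -4*u^4 + 10*u^3 - 2*u^2 - 6*u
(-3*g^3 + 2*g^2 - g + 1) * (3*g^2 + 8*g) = -9*g^5 - 18*g^4 + 13*g^3 - 5*g^2 + 8*g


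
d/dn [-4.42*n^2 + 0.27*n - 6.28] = 0.27 - 8.84*n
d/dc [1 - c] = -1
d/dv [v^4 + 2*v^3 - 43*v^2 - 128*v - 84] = 4*v^3 + 6*v^2 - 86*v - 128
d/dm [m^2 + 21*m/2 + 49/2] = 2*m + 21/2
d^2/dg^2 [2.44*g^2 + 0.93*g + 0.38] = 4.88000000000000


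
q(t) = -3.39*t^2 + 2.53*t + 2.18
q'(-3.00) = 22.87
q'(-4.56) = 33.45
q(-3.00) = -35.92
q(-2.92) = -34.11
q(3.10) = -22.55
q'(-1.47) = 12.50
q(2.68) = -15.39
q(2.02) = -6.54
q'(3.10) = -18.49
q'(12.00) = -78.83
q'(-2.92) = 22.33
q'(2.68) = -15.64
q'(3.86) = -23.64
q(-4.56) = -79.85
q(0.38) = 2.65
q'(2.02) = -11.17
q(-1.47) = -8.86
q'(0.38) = -0.05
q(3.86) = -38.56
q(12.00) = -455.62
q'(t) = 2.53 - 6.78*t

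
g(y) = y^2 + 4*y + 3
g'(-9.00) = -14.00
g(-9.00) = 48.00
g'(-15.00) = -26.00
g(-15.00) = 168.00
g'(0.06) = 4.12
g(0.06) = 3.24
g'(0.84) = 5.68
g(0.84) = 7.07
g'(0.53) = 5.06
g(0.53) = 5.40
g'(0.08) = 4.16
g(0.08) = 3.33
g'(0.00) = 4.00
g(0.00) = 3.00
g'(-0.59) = 2.82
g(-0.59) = 0.99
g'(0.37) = 4.74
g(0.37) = 4.62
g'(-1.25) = 1.50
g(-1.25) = -0.44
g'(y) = 2*y + 4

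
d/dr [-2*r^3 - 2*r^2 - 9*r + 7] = -6*r^2 - 4*r - 9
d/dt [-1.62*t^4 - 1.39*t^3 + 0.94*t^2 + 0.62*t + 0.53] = -6.48*t^3 - 4.17*t^2 + 1.88*t + 0.62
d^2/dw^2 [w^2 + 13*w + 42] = 2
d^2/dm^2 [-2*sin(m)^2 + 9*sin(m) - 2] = -9*sin(m) - 4*cos(2*m)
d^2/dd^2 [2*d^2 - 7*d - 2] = 4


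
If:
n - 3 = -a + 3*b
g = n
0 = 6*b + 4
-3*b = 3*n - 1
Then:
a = 0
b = -2/3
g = 1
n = 1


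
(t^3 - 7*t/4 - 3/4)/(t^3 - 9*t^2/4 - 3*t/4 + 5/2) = (4*t^2 - 4*t - 3)/(4*t^2 - 13*t + 10)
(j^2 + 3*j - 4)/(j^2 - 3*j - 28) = (j - 1)/(j - 7)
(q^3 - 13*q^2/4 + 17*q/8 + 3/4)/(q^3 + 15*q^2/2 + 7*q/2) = (8*q^3 - 26*q^2 + 17*q + 6)/(4*q*(2*q^2 + 15*q + 7))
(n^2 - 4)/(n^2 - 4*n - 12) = (n - 2)/(n - 6)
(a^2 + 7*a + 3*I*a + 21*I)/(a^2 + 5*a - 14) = (a + 3*I)/(a - 2)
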